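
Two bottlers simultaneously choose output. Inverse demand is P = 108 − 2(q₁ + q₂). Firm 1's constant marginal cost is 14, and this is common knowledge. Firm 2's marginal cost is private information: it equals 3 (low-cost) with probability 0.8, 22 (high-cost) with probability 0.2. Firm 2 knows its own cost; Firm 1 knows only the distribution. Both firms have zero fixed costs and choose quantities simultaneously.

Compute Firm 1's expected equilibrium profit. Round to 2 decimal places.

418.57

Type-c best response for Firm 2: q₂(c) = (108 − c)/4 − q₁/2.
Firm 1 maximizes expected profit; its first-order condition is 108 − 4q₁ − 2E[q₂] − 14 = 0.
Substituting E[q₂] and solving: E[c₂] = 6.8, so q₁ = (108 − 2·14 + 6.8)/6 = 14.4667.
E[P] = 108 − 2·(q₁ + E[q₂]) = 42.9333; Firm 1's expected profit = (E[P] − 14)·q₁ = (42.9333 − 14)·14.4667 = 418.569.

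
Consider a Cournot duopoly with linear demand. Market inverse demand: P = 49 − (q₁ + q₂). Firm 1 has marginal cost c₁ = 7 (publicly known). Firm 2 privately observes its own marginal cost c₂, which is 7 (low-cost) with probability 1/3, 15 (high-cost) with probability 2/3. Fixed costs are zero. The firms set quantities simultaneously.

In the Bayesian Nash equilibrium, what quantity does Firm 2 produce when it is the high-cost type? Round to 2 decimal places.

9.11

Firm 2 with cost c maximizes (49 − (q₁+q₂) − c)·q₂, giving q₂(c) = (49 − c − q₁)/2.
E[c₂] = 1/3·7 + 2/3·15 = 12.3333
Firm 1's FOC against E[q₂] yields q₁ = (49 − 2·7 + E[c₂])/3 = (49 − 14 + 12.3333)/3 = 15.7778.
q₂(high-cost) = (49 − 15 − 15.7778)/2 = 9.11111.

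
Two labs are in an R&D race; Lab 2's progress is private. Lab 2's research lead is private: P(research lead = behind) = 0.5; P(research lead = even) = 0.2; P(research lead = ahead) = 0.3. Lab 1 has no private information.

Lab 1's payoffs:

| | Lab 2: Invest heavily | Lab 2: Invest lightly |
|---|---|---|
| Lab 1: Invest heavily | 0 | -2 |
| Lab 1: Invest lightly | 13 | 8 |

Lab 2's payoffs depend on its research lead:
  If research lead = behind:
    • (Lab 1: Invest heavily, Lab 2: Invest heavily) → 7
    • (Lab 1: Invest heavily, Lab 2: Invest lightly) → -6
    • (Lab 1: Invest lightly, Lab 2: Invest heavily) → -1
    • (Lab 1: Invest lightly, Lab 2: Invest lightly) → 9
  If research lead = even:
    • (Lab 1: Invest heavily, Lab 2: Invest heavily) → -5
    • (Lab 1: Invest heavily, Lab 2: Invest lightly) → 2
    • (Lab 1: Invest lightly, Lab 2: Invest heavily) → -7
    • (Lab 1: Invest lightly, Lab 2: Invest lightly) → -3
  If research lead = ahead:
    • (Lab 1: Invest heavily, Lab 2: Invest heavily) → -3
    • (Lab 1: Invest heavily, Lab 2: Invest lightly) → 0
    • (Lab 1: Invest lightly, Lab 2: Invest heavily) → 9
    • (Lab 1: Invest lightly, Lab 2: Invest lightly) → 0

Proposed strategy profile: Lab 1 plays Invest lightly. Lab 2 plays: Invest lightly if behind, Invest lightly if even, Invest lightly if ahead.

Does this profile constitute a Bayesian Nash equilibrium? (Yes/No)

No

A profile is a BNE iff every type of every player is best-responding given beliefs about the other side.
Lab 1 plays Invest lightly: E[Invest lightly] = 0.5·(8) + 0.2·(8) + 0.3·(8) = 8; E[Invest heavily] = -2. Best-responding. ✓
Lab 2 (research lead behind), facing Invest lightly: Invest heavily gives -1, Invest lightly gives 9. Proposed Invest lightly is best. ✓
Lab 2 (research lead even), facing Invest lightly: Invest heavily gives -7, Invest lightly gives -3. Proposed Invest lightly is best. ✓
Lab 2 (research lead ahead), facing Invest lightly: Invest heavily gives 9, Invest lightly gives 0. Proposed Invest lightly is not best — profitable deviation exists. ✗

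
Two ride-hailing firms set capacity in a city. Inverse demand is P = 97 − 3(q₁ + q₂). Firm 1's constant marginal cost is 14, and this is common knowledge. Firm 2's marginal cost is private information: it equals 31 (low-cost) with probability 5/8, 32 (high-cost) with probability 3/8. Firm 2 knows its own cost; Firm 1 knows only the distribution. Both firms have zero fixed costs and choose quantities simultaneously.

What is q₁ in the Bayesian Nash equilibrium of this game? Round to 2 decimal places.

11.15

Type-c best response for Firm 2: q₂(c) = (97 − c)/6 − q₁/2.
Firm 1 maximizes expected profit; its first-order condition is 97 − 6q₁ − 3E[q₂] − 14 = 0.
Substituting E[q₂] and solving: E[c₂] = 31.375, so q₁ = (97 − 2·14 + 31.375)/9 = 11.1528.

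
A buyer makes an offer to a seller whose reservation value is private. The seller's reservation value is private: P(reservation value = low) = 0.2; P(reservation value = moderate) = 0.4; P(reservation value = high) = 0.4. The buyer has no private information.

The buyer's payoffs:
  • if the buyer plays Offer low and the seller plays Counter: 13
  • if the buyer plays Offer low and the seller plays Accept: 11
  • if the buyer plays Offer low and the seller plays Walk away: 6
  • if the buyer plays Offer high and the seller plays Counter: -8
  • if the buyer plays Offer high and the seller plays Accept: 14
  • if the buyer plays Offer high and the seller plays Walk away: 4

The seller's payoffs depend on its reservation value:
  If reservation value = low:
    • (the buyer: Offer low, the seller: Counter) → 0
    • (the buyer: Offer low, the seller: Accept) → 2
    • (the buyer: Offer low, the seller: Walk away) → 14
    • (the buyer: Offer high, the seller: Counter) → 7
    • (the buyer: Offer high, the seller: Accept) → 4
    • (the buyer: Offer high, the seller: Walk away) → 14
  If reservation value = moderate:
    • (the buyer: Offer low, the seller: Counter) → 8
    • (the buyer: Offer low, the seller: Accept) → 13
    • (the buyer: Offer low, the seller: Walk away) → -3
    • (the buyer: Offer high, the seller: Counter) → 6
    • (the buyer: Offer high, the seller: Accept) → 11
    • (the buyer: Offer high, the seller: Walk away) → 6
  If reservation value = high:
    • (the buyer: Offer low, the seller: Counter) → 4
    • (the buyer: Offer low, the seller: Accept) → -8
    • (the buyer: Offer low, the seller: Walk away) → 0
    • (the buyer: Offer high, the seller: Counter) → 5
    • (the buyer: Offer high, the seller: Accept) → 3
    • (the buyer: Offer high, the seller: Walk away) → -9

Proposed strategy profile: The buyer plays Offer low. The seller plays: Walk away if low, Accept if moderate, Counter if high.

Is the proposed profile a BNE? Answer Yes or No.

Yes

The buyer plays Offer low: E[Offer low] = 0.2·(6) + 0.4·(11) + 0.4·(13) = 10.8; E[Offer high] = 3.2. Best-responding. ✓
The seller (reservation value low), facing Offer low: Counter gives 0, Accept gives 2, Walk away gives 14. Proposed Walk away is best. ✓
The seller (reservation value moderate), facing Offer low: Counter gives 8, Accept gives 13, Walk away gives -3. Proposed Accept is best. ✓
The seller (reservation value high), facing Offer low: Counter gives 4, Accept gives -8, Walk away gives 0. Proposed Counter is best. ✓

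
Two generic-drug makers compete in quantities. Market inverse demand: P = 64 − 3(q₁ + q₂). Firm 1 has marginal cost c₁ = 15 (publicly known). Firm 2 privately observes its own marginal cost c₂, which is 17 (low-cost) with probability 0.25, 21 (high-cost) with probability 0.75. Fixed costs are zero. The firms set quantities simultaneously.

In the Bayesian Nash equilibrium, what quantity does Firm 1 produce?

Each type of Firm 2 best-responds to q₁; Firm 1 best-responds to the expected q₂ over Firm 2's types.
Firm 2 with cost c maximizes (64 − 3(q₁+q₂) − c)·q₂, giving q₂(c) = (64 − c − 3q₁)/6.
E[c₂] = 0.25·17 + 0.75·21 = 20
Firm 1's FOC against E[q₂] yields q₁ = (64 − 2·15 + E[c₂])/9 = (64 − 30 + 20)/9 = 6.

6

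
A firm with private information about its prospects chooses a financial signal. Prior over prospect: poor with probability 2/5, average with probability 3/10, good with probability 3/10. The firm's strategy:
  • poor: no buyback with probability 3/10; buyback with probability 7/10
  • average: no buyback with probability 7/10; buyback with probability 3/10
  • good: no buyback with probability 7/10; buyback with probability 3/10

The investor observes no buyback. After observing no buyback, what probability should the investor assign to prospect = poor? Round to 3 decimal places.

0.222

P(no buyback) = (2/5)·(3/10) + (3/10)·(7/10) + (3/10)·(7/10) = 27/50
P(poor | no buyback) = ((2/5)·(3/10)) / (27/50) = (3/25) / (27/50) = 2/9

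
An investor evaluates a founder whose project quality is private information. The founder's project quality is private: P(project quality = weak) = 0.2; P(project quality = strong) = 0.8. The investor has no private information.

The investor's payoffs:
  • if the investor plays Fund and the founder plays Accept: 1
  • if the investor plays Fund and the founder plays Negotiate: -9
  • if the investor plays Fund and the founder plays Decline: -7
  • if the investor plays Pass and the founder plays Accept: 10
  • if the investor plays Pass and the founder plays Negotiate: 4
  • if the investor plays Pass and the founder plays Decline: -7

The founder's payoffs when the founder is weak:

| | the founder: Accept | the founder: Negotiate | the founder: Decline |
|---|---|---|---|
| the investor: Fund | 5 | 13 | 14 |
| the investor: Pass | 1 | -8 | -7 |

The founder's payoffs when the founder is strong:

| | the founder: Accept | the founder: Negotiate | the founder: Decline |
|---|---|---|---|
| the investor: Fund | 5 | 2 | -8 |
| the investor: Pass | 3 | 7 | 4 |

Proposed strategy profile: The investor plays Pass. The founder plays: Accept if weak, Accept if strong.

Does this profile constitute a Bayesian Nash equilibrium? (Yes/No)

The investor plays Pass: E[Pass] = 0.2·(10) + 0.8·(10) = 10; E[Fund] = 1. Best-responding. ✓
The founder (project quality weak), facing Pass: Accept gives 1, Negotiate gives -8, Decline gives -7. Proposed Accept is best. ✓
The founder (project quality strong), facing Pass: Accept gives 3, Negotiate gives 7, Decline gives 4. Proposed Accept is not best — profitable deviation exists. ✗

No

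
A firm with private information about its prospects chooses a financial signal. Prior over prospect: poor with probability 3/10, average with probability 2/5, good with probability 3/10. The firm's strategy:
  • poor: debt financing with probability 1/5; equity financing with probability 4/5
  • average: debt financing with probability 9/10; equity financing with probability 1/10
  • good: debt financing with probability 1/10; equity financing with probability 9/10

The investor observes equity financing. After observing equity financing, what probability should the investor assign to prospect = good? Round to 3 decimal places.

0.491

P(equity financing) = (3/10)·(4/5) + (2/5)·(1/10) + (3/10)·(9/10) = 11/20
P(good | equity financing) = ((3/10)·(9/10)) / (11/20) = (27/100) / (11/20) = 27/55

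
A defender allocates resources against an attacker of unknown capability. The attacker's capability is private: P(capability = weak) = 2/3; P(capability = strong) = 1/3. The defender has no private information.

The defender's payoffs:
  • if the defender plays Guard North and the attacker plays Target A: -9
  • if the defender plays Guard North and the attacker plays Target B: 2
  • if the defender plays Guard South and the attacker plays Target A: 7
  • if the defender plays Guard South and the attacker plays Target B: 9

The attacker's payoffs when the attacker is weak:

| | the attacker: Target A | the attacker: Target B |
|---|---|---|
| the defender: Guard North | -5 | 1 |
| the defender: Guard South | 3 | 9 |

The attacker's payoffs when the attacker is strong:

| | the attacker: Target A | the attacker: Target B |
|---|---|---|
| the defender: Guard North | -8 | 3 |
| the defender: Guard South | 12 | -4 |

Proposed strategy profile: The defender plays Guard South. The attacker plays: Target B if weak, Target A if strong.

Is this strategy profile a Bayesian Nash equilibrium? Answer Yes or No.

The defender plays Guard South: E[Guard South] = 2/3·(9) + 1/3·(7) = 25/3; E[Guard North] = -5/3. Best-responding. ✓
The attacker (capability weak), facing Guard South: Target A gives 3, Target B gives 9. Proposed Target B is best. ✓
The attacker (capability strong), facing Guard South: Target A gives 12, Target B gives -4. Proposed Target A is best. ✓

Yes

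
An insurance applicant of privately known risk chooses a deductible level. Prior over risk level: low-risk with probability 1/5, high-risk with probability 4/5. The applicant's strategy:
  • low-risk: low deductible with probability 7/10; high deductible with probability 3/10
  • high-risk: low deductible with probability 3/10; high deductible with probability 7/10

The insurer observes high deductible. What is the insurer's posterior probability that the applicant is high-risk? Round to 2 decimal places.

0.90

P(high deductible) = (1/5)·(3/10) + (4/5)·(7/10) = 31/50
P(high-risk | high deductible) = ((4/5)·(7/10)) / (31/50) = (14/25) / (31/50) = 28/31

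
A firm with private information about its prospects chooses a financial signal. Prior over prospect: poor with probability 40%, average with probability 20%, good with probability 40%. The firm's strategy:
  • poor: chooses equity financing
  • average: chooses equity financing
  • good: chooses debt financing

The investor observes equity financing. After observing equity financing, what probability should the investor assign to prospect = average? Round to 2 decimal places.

P(equity financing) = 0.4·1 + 0.2·1 + 0.4·0 = 0.6
P(average | equity financing) = (0.2·1) / 0.6 = 0.2 / 0.6 = 0.333333

0.33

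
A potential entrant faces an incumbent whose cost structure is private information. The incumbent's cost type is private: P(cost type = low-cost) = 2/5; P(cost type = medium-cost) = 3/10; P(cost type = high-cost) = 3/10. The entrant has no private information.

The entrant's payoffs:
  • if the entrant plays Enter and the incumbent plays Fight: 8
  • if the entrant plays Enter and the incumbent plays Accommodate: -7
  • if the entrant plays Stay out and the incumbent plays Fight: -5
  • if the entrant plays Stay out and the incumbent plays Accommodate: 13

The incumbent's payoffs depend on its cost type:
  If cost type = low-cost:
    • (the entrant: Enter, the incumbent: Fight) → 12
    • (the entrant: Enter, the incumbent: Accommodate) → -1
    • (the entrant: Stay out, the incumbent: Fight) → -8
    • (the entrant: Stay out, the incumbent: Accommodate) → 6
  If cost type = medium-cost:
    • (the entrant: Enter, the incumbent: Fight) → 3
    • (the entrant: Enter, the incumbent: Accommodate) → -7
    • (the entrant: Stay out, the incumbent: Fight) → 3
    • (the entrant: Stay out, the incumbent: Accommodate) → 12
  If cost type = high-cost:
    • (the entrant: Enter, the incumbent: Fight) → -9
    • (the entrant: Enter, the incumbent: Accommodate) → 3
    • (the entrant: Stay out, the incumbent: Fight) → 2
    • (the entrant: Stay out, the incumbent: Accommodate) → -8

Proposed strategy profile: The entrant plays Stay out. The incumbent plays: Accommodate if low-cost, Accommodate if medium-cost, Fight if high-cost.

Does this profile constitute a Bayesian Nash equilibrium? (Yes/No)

The entrant plays Stay out: E[Stay out] = 2/5·(13) + 3/10·(13) + 3/10·(-5) = 38/5; E[Enter] = -5/2. Best-responding. ✓
The incumbent (cost type low-cost), facing Stay out: Fight gives -8, Accommodate gives 6. Proposed Accommodate is best. ✓
The incumbent (cost type medium-cost), facing Stay out: Fight gives 3, Accommodate gives 12. Proposed Accommodate is best. ✓
The incumbent (cost type high-cost), facing Stay out: Fight gives 2, Accommodate gives -8. Proposed Fight is best. ✓

Yes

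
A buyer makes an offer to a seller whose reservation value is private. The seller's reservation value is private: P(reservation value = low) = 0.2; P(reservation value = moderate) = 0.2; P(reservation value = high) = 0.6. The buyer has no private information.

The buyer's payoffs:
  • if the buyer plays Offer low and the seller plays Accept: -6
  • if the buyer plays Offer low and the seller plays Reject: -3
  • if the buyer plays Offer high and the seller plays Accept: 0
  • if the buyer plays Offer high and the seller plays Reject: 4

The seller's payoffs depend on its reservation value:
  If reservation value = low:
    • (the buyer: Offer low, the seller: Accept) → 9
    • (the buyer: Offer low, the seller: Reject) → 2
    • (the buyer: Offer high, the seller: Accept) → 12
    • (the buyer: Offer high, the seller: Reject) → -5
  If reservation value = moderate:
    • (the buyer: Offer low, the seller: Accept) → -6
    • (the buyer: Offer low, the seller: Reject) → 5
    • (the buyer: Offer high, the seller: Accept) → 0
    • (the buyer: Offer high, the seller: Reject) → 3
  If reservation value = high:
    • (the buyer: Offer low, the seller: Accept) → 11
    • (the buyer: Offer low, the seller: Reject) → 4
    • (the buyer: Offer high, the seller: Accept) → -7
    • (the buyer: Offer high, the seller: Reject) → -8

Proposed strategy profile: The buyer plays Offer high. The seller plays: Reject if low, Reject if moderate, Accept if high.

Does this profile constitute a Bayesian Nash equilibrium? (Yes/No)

The buyer plays Offer high: E[Offer high] = 0.2·(4) + 0.2·(4) + 0.6·(0) = 1.6; E[Offer low] = -4.8. Best-responding. ✓
The seller (reservation value low), facing Offer high: Accept gives 12, Reject gives -5. Proposed Reject is not best — profitable deviation exists. ✗
The seller (reservation value moderate), facing Offer high: Accept gives 0, Reject gives 3. Proposed Reject is best. ✓
The seller (reservation value high), facing Offer high: Accept gives -7, Reject gives -8. Proposed Accept is best. ✓

No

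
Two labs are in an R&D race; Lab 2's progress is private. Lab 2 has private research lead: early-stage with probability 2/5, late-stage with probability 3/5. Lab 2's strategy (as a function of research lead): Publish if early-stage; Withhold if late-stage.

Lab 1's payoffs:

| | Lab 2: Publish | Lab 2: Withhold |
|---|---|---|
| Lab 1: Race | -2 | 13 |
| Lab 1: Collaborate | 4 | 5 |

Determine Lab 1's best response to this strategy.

Compute Lab 1's expected payoff for each action, taking the expectation over Lab 2's type.
E[Race] = 2/5·(-2) + 3/5·(13) = 7
E[Collaborate] = 2/5·(4) + 3/5·(5) = 23/5
Best response: Race (7 is the largest).

Race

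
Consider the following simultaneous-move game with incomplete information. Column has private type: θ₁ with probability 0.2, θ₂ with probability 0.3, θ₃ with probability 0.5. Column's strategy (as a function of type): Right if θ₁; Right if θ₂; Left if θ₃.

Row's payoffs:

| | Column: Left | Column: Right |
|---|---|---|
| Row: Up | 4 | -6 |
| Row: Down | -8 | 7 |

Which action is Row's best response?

Compute Row's expected payoff for each action, taking the expectation over Column's type.
E[Up] = 0.2·(-6) + 0.3·(-6) + 0.5·(4) = -1
E[Down] = 0.2·(7) + 0.3·(7) + 0.5·(-8) = -0.5
Best response: Down (-0.5 is the largest).

Down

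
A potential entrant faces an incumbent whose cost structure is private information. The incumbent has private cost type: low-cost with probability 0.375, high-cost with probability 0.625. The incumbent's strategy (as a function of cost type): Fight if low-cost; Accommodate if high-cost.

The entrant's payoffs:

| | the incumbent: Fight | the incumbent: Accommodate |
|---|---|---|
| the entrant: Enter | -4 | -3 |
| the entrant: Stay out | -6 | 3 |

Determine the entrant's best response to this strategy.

E[Enter] = 0.375·(-4) + 0.625·(-3) = -3.375
E[Stay out] = 0.375·(-6) + 0.625·(3) = -0.375
Best response: Stay out (-0.375 is the largest).

Stay out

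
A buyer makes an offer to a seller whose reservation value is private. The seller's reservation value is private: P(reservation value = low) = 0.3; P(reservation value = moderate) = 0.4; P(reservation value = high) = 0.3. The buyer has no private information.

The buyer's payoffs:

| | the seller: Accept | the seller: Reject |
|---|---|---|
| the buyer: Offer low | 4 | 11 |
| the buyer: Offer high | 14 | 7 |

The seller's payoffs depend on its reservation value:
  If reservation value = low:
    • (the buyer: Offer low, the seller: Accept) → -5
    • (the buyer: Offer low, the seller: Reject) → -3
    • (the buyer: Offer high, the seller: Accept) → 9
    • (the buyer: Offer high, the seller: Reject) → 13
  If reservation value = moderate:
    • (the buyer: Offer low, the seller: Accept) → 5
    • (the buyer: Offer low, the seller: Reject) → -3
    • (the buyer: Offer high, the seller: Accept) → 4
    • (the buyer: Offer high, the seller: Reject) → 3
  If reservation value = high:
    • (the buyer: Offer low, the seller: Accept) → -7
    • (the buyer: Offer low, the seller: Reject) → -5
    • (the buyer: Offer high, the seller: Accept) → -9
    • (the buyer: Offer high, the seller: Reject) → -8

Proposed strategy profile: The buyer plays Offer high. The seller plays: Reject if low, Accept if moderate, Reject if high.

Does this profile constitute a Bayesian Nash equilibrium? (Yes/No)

The buyer plays Offer high: E[Offer high] = 0.3·(7) + 0.4·(14) + 0.3·(7) = 9.8; E[Offer low] = 8.2. Best-responding. ✓
The seller (reservation value low), facing Offer high: Accept gives 9, Reject gives 13. Proposed Reject is best. ✓
The seller (reservation value moderate), facing Offer high: Accept gives 4, Reject gives 3. Proposed Accept is best. ✓
The seller (reservation value high), facing Offer high: Accept gives -9, Reject gives -8. Proposed Reject is best. ✓

Yes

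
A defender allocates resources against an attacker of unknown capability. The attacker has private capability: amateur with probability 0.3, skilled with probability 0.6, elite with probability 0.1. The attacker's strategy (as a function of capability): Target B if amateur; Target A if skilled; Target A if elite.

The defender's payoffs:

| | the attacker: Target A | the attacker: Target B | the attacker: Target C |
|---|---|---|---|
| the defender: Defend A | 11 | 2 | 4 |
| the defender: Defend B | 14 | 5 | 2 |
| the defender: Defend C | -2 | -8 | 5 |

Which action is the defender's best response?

E[Defend A] = 0.3·(2) + 0.6·(11) + 0.1·(11) = 8.3
E[Defend B] = 0.3·(5) + 0.6·(14) + 0.1·(14) = 11.3
E[Defend C] = 0.3·(-8) + 0.6·(-2) + 0.1·(-2) = -3.8
Best response: Defend B (11.3 is the largest).

Defend B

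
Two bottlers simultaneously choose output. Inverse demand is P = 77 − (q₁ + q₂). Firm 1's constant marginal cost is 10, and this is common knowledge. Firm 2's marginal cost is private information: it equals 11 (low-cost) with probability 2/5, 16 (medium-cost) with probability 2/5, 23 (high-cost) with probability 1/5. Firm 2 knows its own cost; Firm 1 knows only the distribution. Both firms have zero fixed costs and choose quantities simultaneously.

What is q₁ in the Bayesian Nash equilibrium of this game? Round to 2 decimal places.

24.13

Firm 2 with cost c maximizes (77 − (q₁+q₂) − c)·q₂, giving q₂(c) = (77 − c − q₁)/2.
E[c₂] = 2/5·11 + 2/5·16 + 1/5·23 = 15.4
Firm 1's FOC against E[q₂] yields q₁ = (77 − 2·10 + E[c₂])/3 = (77 − 20 + 15.4)/3 = 24.1333.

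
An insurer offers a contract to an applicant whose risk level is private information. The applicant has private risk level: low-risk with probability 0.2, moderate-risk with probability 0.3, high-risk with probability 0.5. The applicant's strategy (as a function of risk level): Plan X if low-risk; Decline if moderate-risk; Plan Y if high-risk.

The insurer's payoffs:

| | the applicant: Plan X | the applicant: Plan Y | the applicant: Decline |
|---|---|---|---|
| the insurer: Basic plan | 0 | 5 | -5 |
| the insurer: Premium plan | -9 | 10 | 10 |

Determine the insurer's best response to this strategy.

Premium plan

E[Basic plan] = 0.2·(0) + 0.3·(-5) + 0.5·(5) = 1
E[Premium plan] = 0.2·(-9) + 0.3·(10) + 0.5·(10) = 6.2
Best response: Premium plan (6.2 is the largest).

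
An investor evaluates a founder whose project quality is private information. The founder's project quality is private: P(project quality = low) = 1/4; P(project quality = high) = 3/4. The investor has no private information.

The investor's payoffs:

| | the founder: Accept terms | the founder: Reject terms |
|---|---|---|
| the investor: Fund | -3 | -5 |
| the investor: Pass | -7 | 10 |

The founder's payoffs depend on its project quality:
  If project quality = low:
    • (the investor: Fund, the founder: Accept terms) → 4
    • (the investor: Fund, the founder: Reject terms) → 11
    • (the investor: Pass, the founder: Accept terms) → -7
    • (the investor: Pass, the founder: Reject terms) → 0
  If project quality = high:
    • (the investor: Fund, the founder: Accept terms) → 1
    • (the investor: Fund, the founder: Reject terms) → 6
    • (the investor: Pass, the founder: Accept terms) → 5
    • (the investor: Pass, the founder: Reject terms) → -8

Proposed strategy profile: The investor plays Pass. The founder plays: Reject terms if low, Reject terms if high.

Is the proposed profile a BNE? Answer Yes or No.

The investor plays Pass: E[Pass] = 1/4·(10) + 3/4·(10) = 10; E[Fund] = -5. Best-responding. ✓
The founder (project quality low), facing Pass: Accept terms gives -7, Reject terms gives 0. Proposed Reject terms is best. ✓
The founder (project quality high), facing Pass: Accept terms gives 5, Reject terms gives -8. Proposed Reject terms is not best — profitable deviation exists. ✗

No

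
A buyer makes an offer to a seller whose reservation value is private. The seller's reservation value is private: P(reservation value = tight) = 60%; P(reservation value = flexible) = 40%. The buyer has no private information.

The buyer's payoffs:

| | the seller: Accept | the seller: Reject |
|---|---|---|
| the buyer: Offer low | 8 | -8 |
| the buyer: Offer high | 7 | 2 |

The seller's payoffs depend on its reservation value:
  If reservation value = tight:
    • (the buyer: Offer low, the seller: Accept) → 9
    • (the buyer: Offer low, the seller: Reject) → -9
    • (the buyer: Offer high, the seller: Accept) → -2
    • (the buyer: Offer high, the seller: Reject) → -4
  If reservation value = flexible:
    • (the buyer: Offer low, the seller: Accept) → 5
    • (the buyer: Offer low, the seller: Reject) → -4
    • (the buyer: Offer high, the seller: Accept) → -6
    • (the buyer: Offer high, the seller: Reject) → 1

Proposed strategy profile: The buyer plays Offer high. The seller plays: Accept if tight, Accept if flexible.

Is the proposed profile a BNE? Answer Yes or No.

No

The buyer plays Offer high: E[Offer high] = 0.6·(7) + 0.4·(7) = 7; E[Offer low] = 8. Not best-responding. ✗
The seller (reservation value tight), facing Offer high: Accept gives -2, Reject gives -4. Proposed Accept is best. ✓
The seller (reservation value flexible), facing Offer high: Accept gives -6, Reject gives 1. Proposed Accept is not best — profitable deviation exists. ✗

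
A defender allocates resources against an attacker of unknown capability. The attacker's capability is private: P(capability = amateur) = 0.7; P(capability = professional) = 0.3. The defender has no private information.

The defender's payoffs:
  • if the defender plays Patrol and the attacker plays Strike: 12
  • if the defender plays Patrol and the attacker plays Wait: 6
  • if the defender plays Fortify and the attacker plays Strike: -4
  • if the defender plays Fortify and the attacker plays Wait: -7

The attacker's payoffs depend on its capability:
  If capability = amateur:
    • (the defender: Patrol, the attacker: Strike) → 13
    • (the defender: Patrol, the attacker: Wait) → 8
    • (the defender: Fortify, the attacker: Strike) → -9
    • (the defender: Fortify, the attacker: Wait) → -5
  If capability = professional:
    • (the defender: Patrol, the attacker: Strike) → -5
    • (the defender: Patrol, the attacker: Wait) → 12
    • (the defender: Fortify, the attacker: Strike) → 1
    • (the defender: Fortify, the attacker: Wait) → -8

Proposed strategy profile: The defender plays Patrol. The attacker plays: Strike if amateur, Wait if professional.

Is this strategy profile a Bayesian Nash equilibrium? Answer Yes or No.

Yes

The defender plays Patrol: E[Patrol] = 0.7·(12) + 0.3·(6) = 10.2; E[Fortify] = -4.9. Best-responding. ✓
The attacker (capability amateur), facing Patrol: Strike gives 13, Wait gives 8. Proposed Strike is best. ✓
The attacker (capability professional), facing Patrol: Strike gives -5, Wait gives 12. Proposed Wait is best. ✓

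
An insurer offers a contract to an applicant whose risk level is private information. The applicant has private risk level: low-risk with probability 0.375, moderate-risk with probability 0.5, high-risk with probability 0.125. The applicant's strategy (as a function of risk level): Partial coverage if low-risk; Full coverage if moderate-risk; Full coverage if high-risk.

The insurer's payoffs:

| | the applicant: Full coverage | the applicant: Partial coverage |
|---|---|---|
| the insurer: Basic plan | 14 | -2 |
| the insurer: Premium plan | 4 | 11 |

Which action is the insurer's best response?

Basic plan

E[Basic plan] = 0.375·(-2) + 0.5·(14) + 0.125·(14) = 8
E[Premium plan] = 0.375·(11) + 0.5·(4) + 0.125·(4) = 6.625
Best response: Basic plan (8 is the largest).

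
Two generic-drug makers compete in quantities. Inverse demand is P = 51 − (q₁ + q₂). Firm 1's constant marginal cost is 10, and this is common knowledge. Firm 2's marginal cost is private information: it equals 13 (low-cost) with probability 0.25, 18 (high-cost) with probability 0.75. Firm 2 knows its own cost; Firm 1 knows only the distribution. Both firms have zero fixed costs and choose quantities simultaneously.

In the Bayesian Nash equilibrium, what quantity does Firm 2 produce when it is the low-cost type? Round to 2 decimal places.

11.04

Type-c best response for Firm 2: q₂(c) = (51 − c)/2 − q₁/2.
Firm 1 maximizes expected profit; its first-order condition is 51 − 2q₁ − E[q₂] − 10 = 0.
Substituting E[q₂] and solving: E[c₂] = 16.75, so q₁ = (51 − 2·10 + 16.75)/3 = 15.9167.
q₂(low-cost) = (51 − 13 − 15.9167)/2 = 11.0417.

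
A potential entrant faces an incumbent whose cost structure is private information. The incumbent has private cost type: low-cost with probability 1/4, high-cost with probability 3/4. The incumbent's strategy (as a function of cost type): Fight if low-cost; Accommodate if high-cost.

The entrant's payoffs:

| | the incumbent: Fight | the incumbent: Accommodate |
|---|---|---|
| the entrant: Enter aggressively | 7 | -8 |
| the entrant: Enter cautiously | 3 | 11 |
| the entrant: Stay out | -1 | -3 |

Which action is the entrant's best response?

E[Enter aggressively] = 1/4·(7) + 3/4·(-8) = -17/4
E[Enter cautiously] = 1/4·(3) + 3/4·(11) = 9
E[Stay out] = 1/4·(-1) + 3/4·(-3) = -5/2
Best response: Enter cautiously (9 is the largest).

Enter cautiously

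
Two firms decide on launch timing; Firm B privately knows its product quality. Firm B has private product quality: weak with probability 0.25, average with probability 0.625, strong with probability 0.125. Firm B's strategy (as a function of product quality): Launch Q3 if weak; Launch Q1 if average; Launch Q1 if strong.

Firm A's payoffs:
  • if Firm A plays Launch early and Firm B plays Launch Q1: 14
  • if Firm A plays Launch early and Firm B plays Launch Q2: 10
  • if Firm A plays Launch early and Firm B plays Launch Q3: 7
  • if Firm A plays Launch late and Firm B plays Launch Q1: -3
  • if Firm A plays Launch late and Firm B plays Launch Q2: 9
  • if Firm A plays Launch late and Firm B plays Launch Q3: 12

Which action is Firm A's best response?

Launch early

Compute Firm A's expected payoff for each action, taking the expectation over Firm B's type.
E[Launch early] = 0.25·(7) + 0.625·(14) + 0.125·(14) = 12.25
E[Launch late] = 0.25·(12) + 0.625·(-3) + 0.125·(-3) = 0.75
Best response: Launch early (12.25 is the largest).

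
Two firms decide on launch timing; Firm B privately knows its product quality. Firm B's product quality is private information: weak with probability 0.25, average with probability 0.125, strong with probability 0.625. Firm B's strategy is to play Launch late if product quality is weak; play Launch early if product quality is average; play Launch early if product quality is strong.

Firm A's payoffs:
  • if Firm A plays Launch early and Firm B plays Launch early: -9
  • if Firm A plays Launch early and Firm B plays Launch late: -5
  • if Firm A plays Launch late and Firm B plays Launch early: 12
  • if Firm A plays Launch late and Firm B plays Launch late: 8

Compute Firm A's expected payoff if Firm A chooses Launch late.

11

E[Launch late] = 0.25·8 + 0.125·12 + 0.625·12 = 2 + 1.5 + 7.5 = 11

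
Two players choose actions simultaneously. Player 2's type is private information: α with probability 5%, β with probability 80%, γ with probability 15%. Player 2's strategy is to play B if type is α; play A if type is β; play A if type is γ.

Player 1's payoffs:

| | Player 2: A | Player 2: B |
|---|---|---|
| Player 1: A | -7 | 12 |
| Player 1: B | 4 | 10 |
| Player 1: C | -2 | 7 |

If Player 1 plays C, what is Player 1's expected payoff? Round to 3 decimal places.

-1.550

Take the expectation over Player 2's type, weighting each type's action by its prior probability.
E[C] = 0.05·7 + 0.8·(-2) + 0.15·(-2) = 0.35 + (-1.6) + (-0.3) = -1.55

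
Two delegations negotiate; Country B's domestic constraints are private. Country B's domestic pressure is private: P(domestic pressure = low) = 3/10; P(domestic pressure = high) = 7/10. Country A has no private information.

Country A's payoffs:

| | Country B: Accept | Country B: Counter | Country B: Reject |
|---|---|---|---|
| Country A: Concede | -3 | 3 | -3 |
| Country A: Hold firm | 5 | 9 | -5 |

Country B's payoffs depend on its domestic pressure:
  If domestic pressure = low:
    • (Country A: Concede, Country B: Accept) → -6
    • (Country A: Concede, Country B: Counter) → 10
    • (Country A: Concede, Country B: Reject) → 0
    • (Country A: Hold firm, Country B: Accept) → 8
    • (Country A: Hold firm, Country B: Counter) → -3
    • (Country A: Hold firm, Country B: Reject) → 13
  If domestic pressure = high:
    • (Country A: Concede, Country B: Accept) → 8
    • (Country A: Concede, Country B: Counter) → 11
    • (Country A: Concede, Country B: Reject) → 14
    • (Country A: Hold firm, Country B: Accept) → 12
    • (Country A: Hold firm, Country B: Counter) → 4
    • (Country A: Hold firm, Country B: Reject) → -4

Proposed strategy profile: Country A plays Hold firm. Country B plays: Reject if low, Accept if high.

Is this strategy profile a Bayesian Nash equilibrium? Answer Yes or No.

Yes

Country A plays Hold firm: E[Hold firm] = 3/10·(-5) + 7/10·(5) = 2; E[Concede] = -3. Best-responding. ✓
Country B (domestic pressure low), facing Hold firm: Accept gives 8, Counter gives -3, Reject gives 13. Proposed Reject is best. ✓
Country B (domestic pressure high), facing Hold firm: Accept gives 12, Counter gives 4, Reject gives -4. Proposed Accept is best. ✓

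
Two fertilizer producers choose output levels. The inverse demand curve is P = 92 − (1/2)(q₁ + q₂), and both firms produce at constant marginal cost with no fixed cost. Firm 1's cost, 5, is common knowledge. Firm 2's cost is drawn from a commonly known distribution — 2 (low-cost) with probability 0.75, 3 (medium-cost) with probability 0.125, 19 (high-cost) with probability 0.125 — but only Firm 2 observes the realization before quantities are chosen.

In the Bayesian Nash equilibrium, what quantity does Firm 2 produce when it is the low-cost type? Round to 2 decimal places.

61.25

Firm 2 with cost c maximizes (92 − (1/2)(q₁+q₂) − c)·q₂, giving q₂(c) = (92 − c − (1/2)q₁).
E[c₂] = 0.75·2 + 0.125·3 + 0.125·19 = 4.25
Firm 1's FOC against E[q₂] yields q₁ = (92 − 2·5 + E[c₂])/(3/2) = (92 − 10 + 4.25)/(3/2) = 57.5.
q₂(low-cost) = (92 − 2 − (1/2)·57.5) = 61.25.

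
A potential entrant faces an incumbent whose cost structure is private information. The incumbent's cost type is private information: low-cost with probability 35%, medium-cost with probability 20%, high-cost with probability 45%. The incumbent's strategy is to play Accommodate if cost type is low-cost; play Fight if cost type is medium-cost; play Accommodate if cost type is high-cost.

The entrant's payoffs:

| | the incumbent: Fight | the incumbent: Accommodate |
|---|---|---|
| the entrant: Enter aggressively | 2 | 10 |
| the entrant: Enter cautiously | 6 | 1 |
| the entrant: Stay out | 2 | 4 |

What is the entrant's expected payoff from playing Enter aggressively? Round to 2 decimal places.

8.40

E[Enter aggressively] = 0.35·10 + 0.2·2 + 0.45·10 = 3.5 + 0.4 + 4.5 = 8.4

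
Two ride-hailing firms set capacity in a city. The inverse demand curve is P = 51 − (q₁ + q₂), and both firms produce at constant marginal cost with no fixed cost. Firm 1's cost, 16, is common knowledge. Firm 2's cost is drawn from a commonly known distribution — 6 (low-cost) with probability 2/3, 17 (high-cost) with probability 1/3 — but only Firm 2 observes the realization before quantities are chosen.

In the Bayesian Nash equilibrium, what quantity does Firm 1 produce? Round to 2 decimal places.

Type-c best response for Firm 2: q₂(c) = (51 − c)/2 − q₁/2.
Firm 1 maximizes expected profit; its first-order condition is 51 − 2q₁ − E[q₂] − 16 = 0.
Substituting E[q₂] and solving: E[c₂] = 9.66667, so q₁ = (51 − 2·16 + 9.66667)/3 = 9.55556.

9.56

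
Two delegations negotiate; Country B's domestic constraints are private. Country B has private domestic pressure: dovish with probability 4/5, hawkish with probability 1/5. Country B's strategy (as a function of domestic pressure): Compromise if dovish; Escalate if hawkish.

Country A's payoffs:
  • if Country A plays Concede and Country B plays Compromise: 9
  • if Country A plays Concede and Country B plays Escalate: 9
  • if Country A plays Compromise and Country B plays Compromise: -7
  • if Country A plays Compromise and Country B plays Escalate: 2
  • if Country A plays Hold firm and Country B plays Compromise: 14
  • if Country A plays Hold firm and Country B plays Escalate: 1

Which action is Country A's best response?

Hold firm

E[Concede] = 4/5·(9) + 1/5·(9) = 9
E[Compromise] = 4/5·(-7) + 1/5·(2) = -26/5
E[Hold firm] = 4/5·(14) + 1/5·(1) = 57/5
Best response: Hold firm (57/5 is the largest).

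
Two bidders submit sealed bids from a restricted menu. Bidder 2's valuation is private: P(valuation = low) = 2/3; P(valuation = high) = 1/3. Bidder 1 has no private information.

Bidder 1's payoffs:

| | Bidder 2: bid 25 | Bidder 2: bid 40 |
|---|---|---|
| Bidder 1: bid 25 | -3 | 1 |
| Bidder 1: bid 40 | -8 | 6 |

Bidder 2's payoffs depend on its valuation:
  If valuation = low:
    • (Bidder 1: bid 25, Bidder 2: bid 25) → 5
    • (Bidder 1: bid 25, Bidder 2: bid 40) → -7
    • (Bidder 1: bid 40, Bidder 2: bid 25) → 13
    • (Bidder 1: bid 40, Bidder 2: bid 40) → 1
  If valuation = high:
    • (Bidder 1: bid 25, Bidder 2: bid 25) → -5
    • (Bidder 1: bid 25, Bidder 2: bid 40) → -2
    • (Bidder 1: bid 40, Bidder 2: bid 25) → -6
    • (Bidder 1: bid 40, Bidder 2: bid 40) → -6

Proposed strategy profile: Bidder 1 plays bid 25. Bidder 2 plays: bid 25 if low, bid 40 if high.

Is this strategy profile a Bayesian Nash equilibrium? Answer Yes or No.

A profile is a BNE iff every type of every player is best-responding given beliefs about the other side.
Bidder 1 plays bid 25: E[bid 25] = 2/3·(-3) + 1/3·(1) = -5/3; E[bid 40] = -10/3. Best-responding. ✓
Bidder 2 (valuation low), facing bid 25: bid 25 gives 5, bid 40 gives -7. Proposed bid 25 is best. ✓
Bidder 2 (valuation high), facing bid 25: bid 25 gives -5, bid 40 gives -2. Proposed bid 40 is best. ✓

Yes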